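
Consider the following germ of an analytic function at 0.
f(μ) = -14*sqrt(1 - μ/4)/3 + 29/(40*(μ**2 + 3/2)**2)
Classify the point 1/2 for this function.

Denominator factors: μ**2 + 3/2 = 7/4 at μ = 1/2 — none vanishes.
Branch term sqrt(1 - μ/(4)): argument at 1/2 is 7/8, nonzero, so 1/2 is not its branch point (a point on a principal cut is still regular for the continued germ).
So the germ continues analytically to 1/2.

The point is a regular point.


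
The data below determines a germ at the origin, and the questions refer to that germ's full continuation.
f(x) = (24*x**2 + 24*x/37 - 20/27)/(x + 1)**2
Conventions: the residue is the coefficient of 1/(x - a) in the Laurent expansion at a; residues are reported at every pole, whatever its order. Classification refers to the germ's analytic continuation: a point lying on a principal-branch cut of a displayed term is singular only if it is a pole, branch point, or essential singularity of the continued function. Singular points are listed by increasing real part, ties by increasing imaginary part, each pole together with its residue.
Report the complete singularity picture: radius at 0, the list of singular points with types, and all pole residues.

Denominator factor (x + 1)^2: pole of order 2 at -1, modulus 1.
The radius of convergence is the smallest modulus among the singular points: 1.
At the order-2 pole -1 set g(x) = (x - (-1))^2*f(x) = 24*x**2 + 24*x/37 - 20/27.
Order-2 pole: residue = g'(a); g'(-1) = -1752/37, so the residue is -1752/37.

Radius of convergence at 0: 1.
At -1: a pole of order 2; residue -1752/37.


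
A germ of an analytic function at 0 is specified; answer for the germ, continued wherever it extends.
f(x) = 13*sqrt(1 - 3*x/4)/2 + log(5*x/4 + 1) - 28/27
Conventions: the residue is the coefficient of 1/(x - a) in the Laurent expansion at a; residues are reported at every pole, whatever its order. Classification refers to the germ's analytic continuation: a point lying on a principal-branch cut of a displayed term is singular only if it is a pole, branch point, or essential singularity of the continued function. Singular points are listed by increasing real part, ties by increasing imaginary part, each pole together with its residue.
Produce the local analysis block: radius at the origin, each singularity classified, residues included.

Radius of convergence at 0: 4/5.
At -4/5: a logarithmic branch point.
At 4/3: an algebraic (square-root) branch point.

Branch term (13/2)*sqrt(1 - x/(4/3)): its argument vanishes at x = 4/3, a square-root branch point, modulus 4/3.
Branch term (1)*log(1 - x/(-4/5)): its argument vanishes at x = -4/5, a logarithmic branch point, modulus 4/5.
The radius of convergence is the smallest modulus among the singular points: 4/5.
List the singular points by increasing real part (a conjugate pair: the negative imaginary part first).


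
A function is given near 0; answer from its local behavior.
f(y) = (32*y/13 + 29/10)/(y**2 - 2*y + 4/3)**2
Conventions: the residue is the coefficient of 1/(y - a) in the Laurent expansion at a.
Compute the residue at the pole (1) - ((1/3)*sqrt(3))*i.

The residue is ((2091/520)*sqrt(3))*i.

The factor y**2 - 2*y + 4/3 splits as (y - a)(y - a') with a = (1) - ((1/3)*sqrt(3))*i, a' = (1) + ((1/3)*sqrt(3))*i. At the order-2 pole a set g(y) = (y - a)^2*f(y) = [32*y/13 + 29/10] / (y - a')^2.
Order-2 pole: residue = g'(a); g'((1) - ((1/3)*sqrt(3))*i) = ((2091/520)*sqrt(3))*i, so the residue is ((2091/520)*sqrt(3))*i.


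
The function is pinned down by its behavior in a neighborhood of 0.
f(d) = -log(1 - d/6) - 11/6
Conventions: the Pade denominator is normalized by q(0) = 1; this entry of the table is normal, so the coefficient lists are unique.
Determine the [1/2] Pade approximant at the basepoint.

Taylor coefficients needed (expand at 0): a_0 = -11/6, a_1 = 1/6, a_2 = 1/72, a_3 = 1/648.
Write the denominator as Q(d) = 1 + q1*d + q2*d^2. Requiring Q*f - P = O(d^4) with deg P <= 1 kills the coefficients of d^2..d^3 in Q*f:
  d^2: a_2 + q1*a_1 + q2*a_0 = 0, i.e. 1/72 + (1/6)*q1 + (-11/6)*q2 = 0.
  d^3: a_3 + q1*a_2 + q2*a_1 = 0, i.e. 1/648 + (1/72)*q1 + (1/6)*q2 = 0.
Solving this linear system: q1 = -20/207, q2 = -1/828.
The numerator is Q*f truncated at degree 1: P0 = a_0 = -11/6; P1 = a_1 + q1*a_0 = 427/1242.

The Pade approximant has numerator coefficients [-11/6, 427/1242]; denominator coefficients [1, -20/207, -1/828].


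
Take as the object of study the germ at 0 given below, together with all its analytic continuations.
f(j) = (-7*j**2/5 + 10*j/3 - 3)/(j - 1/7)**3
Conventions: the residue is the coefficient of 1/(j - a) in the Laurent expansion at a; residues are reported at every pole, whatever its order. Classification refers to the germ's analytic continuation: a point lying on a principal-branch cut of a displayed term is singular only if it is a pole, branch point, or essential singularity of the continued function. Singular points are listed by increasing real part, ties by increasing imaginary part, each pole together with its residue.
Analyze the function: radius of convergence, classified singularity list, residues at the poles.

Denominator factor (j - 1/7)^3: pole of order 3 at 1/7, modulus 1/7.
The radius of convergence is the smallest modulus among the singular points: 1/7.
At the order-3 pole 1/7 set g(j) = (j - (1/7))^3*f(j) = -7*j**2/5 + 10*j/3 - 3.
Order-3 pole: residue = g''(a)/2; g''(1/7) = -14/5, so the residue is -7/5.

Radius of convergence at 0: 1/7.
At 1/7: a pole of order 3; residue -7/5.


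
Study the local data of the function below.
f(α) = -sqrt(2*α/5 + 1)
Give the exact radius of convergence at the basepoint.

Branch term (-1)*sqrt(1 - α/(-5/2)): its argument vanishes at α = -5/2, a square-root branch point, modulus 5/2.
The radius of convergence is the smallest modulus among the singular points: 5/2.

The radius of convergence is 5/2.


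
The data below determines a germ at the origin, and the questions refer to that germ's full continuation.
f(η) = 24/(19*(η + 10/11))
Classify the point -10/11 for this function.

The point is a pole of order 1.

The denominator factor η + 10/11 vanishes at -10/11 and appears to the power 1; the numerator there equals 24/19, nonzero, and no other factor vanishes.
Hence a pole whose order is the multiplicity, 1.


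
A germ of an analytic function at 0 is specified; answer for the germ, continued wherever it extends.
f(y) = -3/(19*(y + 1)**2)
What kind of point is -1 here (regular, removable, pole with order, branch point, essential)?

The point is a pole of order 2.

The denominator factor y + 1 vanishes at -1 and appears to the power 2; the numerator there equals -3/19, nonzero, and no other factor vanishes.
Hence a pole whose order is the multiplicity, 2.


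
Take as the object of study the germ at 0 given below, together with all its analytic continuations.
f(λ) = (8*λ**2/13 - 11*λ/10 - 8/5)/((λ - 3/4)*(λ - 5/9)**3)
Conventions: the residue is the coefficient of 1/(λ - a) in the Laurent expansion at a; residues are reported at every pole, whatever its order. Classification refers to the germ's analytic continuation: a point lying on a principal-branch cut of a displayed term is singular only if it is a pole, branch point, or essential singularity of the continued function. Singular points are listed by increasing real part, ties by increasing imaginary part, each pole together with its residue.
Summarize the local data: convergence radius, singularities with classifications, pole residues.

Radius of convergence at 0: 5/9.
At 5/9: a pole of order 3; residue 6304392/22295.
At 3/4: a pole of order 1; residue -6304392/22295.

Denominator factor (λ - 5/9)^3: pole of order 3 at 5/9, modulus 5/9.
Denominator factor (λ - 3/4): pole of order 1 at 3/4, modulus 3/4.
The radius of convergence is the smallest modulus among the singular points: 5/9.
At the order-3 pole 5/9 set g(λ) = (λ - (5/9))^3*f(λ) = (8*λ**2/13 - 11*λ/10 - 8/5)/(λ - 3/4).
Order-3 pole: residue = g''(a)/2; g''(5/9) = 12608784/22295, so the residue is 6304392/22295.
At the order-1 pole 3/4 set g(λ) = (λ - (3/4))*f(λ) = (8*λ**2/13 - 11*λ/10 - 8/5)/(λ - 5/9)**3.
Simple pole: residue = g(a) at a = 3/4, which is -6304392/22295.
List the singular points by increasing real part (a conjugate pair: the negative imaginary part first).


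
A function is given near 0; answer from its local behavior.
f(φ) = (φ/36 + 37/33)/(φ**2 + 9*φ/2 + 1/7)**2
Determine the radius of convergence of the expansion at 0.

Denominator factor (φ**2 + 9*φ/2 + 1/7)^2: discriminant 551/28, real irrational roots -9/4 + (1/28)*sqrt(3857) and -9/4 - (1/28)*sqrt(3857); poles of order 2, moduli 9/4 - (1/28)*sqrt(3857) and 9/4 + (1/28)*sqrt(3857).
The radius of convergence is the smallest modulus among the singular points: 9/4 - (1/28)*sqrt(3857).

The radius of convergence is 9/4 - (1/28)*sqrt(3857).


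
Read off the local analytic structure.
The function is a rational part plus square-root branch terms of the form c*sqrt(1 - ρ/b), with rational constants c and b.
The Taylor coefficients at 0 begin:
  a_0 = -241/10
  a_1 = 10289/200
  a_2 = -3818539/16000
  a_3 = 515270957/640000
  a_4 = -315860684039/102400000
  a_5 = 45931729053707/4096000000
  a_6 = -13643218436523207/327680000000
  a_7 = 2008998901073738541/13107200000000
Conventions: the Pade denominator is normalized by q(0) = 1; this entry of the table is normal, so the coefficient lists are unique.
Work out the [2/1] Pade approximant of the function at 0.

The Pade approximant has numerator coefficients [-241/10, -9120481019/305483120, -31823954731/488772992]; denominator coefficients [1, 515270957/152741560].

Taylor coefficients needed (read off): a_0 = -241/10, a_1 = 10289/200, a_2 = -3818539/16000, a_3 = 515270957/640000.
Write the denominator as Q(ρ) = 1 + q1*ρ. Requiring Q*f - P = O(ρ^4) with deg P <= 2 kills the coefficients of ρ^3..ρ^3 in Q*f:
  ρ^3: a_3 + q1*a_2 = 0, i.e. 515270957/640000 + (-3818539/16000)*q1 = 0.
Solving this linear system: q1 = 515270957/152741560.
The numerator is Q*f truncated at degree 2: P0 = a_0 = -241/10; P1 = a_1 + q1*a_0 = -9120481019/305483120; P2 = a_2 + q1*a_1 = -31823954731/488772992.


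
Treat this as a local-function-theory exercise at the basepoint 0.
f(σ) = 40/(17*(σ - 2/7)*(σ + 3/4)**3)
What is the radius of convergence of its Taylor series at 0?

Denominator factor (σ + 3/4)^3: pole of order 3 at -3/4, modulus 3/4.
Denominator factor (σ - 2/7): pole of order 1 at 2/7, modulus 2/7.
The radius of convergence is the smallest modulus among the singular points: 2/7.

The radius of convergence is 2/7.


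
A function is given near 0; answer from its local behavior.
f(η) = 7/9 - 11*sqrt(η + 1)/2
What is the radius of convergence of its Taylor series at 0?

The radius of convergence is 1.

Branch term (-11/2)*sqrt(1 - η/(-1)): its argument vanishes at η = -1, a square-root branch point, modulus 1.
The radius of convergence is the smallest modulus among the singular points: 1.


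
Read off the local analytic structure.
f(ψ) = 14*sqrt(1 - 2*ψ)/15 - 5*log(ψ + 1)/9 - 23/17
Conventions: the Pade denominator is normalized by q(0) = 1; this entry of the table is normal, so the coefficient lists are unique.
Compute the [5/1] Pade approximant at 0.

The Pade approximant has numerator coefficients [-107/255, -49913/51102, 36712/22545, -37993/90180, 23752/67635, -34747/90180]; denominator coefficients [1, -1223/1002].

Taylor coefficients needed (expand at 0): a_0 = -107/255, a_1 = -67/45, a_2 = -17/90, a_3 = -88/135, a_4 = -4/9, a_5 = -167/180, a_6 = -1223/1080.
Write the denominator as Q(ψ) = 1 + q1*ψ. Requiring Q*f - P = O(ψ^7) with deg P <= 5 kills the coefficients of ψ^6..ψ^6 in Q*f:
  ψ^6: a_6 + q1*a_5 = 0, i.e. -1223/1080 + (-167/180)*q1 = 0.
Solving this linear system: q1 = -1223/1002.
The numerator is Q*f truncated at degree 5: P0 = a_0 = -107/255; P1 = a_1 + q1*a_0 = -49913/51102; P2 = a_2 + q1*a_1 = 36712/22545; P3 = a_3 + q1*a_2 = -37993/90180; P4 = a_4 + q1*a_3 = 23752/67635; P5 = a_5 + q1*a_4 = -34747/90180.


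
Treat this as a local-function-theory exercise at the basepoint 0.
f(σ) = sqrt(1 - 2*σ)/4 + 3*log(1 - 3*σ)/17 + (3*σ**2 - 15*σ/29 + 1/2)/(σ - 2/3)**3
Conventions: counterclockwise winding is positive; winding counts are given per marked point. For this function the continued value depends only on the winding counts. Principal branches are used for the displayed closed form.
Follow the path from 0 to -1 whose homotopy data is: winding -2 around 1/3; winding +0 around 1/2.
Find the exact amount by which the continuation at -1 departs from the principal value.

Continued minus principal equals -(12/17)*pi*i.

The rational part is single-valued and drops out of the difference; each branch term changes only by its own monodromy.
(3/17)*log(1 - σ/(1/3)): each positive loop around 1/3 adds 2*pi*i to the log, so winding -2 contributes (3/17)*(-2)*2*pi*i = -(12/17)*pi*i.
(1/4)*sqrt(1 - σ/(1/2)): winding +0 is even, the square root returns to the same sheet, contribution 0.
Summing the contributions at σ = -1 gives -(12/17)*pi*i.


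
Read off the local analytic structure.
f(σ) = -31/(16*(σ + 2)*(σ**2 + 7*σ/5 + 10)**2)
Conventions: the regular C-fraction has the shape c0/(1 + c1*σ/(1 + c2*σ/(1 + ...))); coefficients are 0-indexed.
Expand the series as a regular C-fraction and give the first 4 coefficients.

Taylor coefficients (expand at 0): a_0 = -31/3200, a_1 = 1209/160000, a_2 = -9641/4000000, a_3 = 99541/200000000.
c0 = a_0 = -31/3200. Peel one level at a time: if S = 1 + c*σ/S' with S'(0) = 1, then c is the σ-coefficient of S and S' = c*σ/(S - 1).
S_1 = c0/f = 1 + (39/50)*σ + (899/2500)*σ^2 + ...; c1 = 39/50.
S_2 = c1*σ/(S_1 - 1) = 1 + (-899/1950)*σ + (68213/1901250)*σ^2 + ...; c2 = -899/1950.
S_3 = c2*σ/(S_2 - 1) = 1 + (68213/876525)*σ + ...; c3 = 68213/876525.

The regular C-fraction coefficients are [-31/3200, 39/50, -899/1950, 68213/876525].


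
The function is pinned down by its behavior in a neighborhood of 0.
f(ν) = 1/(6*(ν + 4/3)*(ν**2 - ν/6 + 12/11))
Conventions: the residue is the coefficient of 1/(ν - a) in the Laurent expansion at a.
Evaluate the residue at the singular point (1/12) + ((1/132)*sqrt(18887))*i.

The factor ν**2 - ν/6 + 12/11 splits as (ν - a)(ν - a') with a = (1/12) + ((1/132)*sqrt(18887))*i, a' = (1/12) - ((1/132)*sqrt(18887))*i. At the order-1 pole a set g(ν) = (ν - a)*f(ν) = [1/(6*(ν + 4/3))] / (ν - a').
Simple pole: residue = g(a) at a = (1/12) + ((1/132)*sqrt(18887))*i, which is (-11/408) - ((11/41208)*sqrt(18887))*i.

The residue is (-11/408) - ((11/41208)*sqrt(18887))*i.


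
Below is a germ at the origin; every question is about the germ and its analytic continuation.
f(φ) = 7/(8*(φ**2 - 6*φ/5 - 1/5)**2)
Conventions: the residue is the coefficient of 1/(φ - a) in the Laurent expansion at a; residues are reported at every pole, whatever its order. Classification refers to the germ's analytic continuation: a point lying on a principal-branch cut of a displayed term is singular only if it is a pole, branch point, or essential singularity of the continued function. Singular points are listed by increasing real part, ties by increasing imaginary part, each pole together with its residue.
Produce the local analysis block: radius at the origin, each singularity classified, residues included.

Radius of convergence at 0: -3/5 + (1/5)*sqrt(14).
At 3/5 - (1/5)*sqrt(14): a pole of order 2; residue (125/896)*sqrt(14).
At 3/5 + (1/5)*sqrt(14): a pole of order 2; residue -(125/896)*sqrt(14).

Denominator factor (φ**2 - 6*φ/5 - 1/5)^2: discriminant 56/25, real irrational roots 3/5 + (1/5)*sqrt(14) and 3/5 - (1/5)*sqrt(14); poles of order 2, moduli 3/5 + (1/5)*sqrt(14) and -3/5 + (1/5)*sqrt(14).
The radius of convergence is the smallest modulus among the singular points: -3/5 + (1/5)*sqrt(14).
The factor φ**2 - 6*φ/5 - 1/5 splits as (φ - a)(φ - a') with a = 3/5 - (1/5)*sqrt(14), a' = 3/5 + (1/5)*sqrt(14). At the order-2 pole a set g(φ) = (φ - a)^2*f(φ) = [7/8] / (φ - a')^2.
Order-2 pole: residue = g'(a); g'(3/5 - (1/5)*sqrt(14)) = (125/896)*sqrt(14), so the residue is (125/896)*sqrt(14).
The factor φ**2 - 6*φ/5 - 1/5 splits as (φ - a)(φ - a') with a = 3/5 + (1/5)*sqrt(14), a' = 3/5 - (1/5)*sqrt(14). At the order-2 pole a set g(φ) = (φ - a)^2*f(φ) = [7/8] / (φ - a')^2.
Order-2 pole: residue = g'(a); g'(3/5 + (1/5)*sqrt(14)) = -(125/896)*sqrt(14), so the residue is -(125/896)*sqrt(14).
List the singular points by increasing real part (a conjugate pair: the negative imaginary part first).


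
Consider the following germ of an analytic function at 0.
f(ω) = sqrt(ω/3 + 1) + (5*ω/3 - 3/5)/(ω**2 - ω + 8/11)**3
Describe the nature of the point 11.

Denominator factors: ω**2 - ω + 8/11 = 1218/11 at ω = 11 — none vanishes.
Branch term sqrt(1 - ω/(-3)): argument at 11 is 14/3, nonzero, so 11 is not its branch point (a point on a principal cut is still regular for the continued germ).
So the germ continues analytically to 11.

The point is a regular point.


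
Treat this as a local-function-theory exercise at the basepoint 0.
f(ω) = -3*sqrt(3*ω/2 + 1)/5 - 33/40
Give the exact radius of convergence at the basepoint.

The radius of convergence is 2/3.

Branch term (-3/5)*sqrt(1 - ω/(-2/3)): its argument vanishes at ω = -2/3, a square-root branch point, modulus 2/3.
The radius of convergence is the smallest modulus among the singular points: 2/3.


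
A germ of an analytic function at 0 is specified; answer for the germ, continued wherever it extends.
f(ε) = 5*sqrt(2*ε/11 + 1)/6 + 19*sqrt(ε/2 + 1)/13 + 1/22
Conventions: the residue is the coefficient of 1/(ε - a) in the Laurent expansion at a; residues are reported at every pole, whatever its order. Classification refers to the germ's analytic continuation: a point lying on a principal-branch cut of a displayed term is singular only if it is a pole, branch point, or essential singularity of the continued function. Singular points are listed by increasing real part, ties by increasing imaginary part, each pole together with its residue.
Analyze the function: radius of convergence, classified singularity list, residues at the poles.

Radius of convergence at 0: 2.
At -11/2: an algebraic (square-root) branch point.
At -2: an algebraic (square-root) branch point.

Branch term (5/6)*sqrt(1 - ε/(-11/2)): its argument vanishes at ε = -11/2, a square-root branch point, modulus 11/2.
Branch term (19/13)*sqrt(1 - ε/(-2)): its argument vanishes at ε = -2, a square-root branch point, modulus 2.
The radius of convergence is the smallest modulus among the singular points: 2.
List the singular points by increasing real part (a conjugate pair: the negative imaginary part first).


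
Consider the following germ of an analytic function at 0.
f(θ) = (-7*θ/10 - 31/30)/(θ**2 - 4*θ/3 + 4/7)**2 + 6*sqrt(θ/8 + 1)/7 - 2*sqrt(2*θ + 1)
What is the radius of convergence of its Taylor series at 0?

The radius of convergence is 1/2.

Denominator factor (θ**2 - 4*θ/3 + 4/7)^2: discriminant -32/63, complex-conjugate roots (2/3) + ((2/21)*sqrt(14))*i and (2/3) - ((2/21)*sqrt(14))*i; poles of order 2, moduli (2/7)*sqrt(7) and (2/7)*sqrt(7).
Branch term (6/7)*sqrt(1 - θ/(-8)): its argument vanishes at θ = -8, a square-root branch point, modulus 8.
Branch term (-2)*sqrt(1 - θ/(-1/2)): its argument vanishes at θ = -1/2, a square-root branch point, modulus 1/2.
The radius of convergence is the smallest modulus among the singular points: 1/2.


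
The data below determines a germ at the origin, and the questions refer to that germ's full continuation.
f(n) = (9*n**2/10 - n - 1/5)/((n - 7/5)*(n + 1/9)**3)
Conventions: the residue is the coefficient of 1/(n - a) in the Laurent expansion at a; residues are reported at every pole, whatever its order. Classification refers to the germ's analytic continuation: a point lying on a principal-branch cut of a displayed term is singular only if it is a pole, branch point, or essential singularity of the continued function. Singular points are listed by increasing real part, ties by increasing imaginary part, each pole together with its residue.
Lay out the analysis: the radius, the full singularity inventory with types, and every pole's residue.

Radius of convergence at 0: 1/9.
At -1/9: a pole of order 3; residue -29889/628864.
At 7/5: a pole of order 1; residue 29889/628864.

Denominator factor (n - 7/5): pole of order 1 at 7/5, modulus 7/5.
Denominator factor (n + 1/9)^3: pole of order 3 at -1/9, modulus 1/9.
The radius of convergence is the smallest modulus among the singular points: 1/9.
At the order-3 pole -1/9 set g(n) = (n - (-1/9))^3*f(n) = (9*n**2/10 - n - 1/5)/(n - 7/5).
Order-3 pole: residue = g''(a)/2; g''(-1/9) = -29889/314432, so the residue is -29889/628864.
At the order-1 pole 7/5 set g(n) = (n - (7/5))*f(n) = (9*n**2/10 - n - 1/5)/(n + 1/9)**3.
Simple pole: residue = g(a) at a = 7/5, which is 29889/628864.
List the singular points by increasing real part (a conjugate pair: the negative imaginary part first).


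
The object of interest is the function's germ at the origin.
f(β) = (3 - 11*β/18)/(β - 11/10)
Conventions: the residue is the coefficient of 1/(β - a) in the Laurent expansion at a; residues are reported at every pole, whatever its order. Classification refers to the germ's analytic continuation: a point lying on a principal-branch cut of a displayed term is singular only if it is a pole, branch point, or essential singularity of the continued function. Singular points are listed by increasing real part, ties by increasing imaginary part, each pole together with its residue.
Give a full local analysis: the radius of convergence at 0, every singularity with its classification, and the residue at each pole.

Radius of convergence at 0: 11/10.
At 11/10: a pole of order 1; residue 419/180.

Denominator factor (β - 11/10): pole of order 1 at 11/10, modulus 11/10.
The radius of convergence is the smallest modulus among the singular points: 11/10.
At the order-1 pole 11/10 set g(β) = (β - (11/10))*f(β) = 3 - 11*β/18.
Simple pole: residue = g(a) at a = 11/10, which is 419/180.


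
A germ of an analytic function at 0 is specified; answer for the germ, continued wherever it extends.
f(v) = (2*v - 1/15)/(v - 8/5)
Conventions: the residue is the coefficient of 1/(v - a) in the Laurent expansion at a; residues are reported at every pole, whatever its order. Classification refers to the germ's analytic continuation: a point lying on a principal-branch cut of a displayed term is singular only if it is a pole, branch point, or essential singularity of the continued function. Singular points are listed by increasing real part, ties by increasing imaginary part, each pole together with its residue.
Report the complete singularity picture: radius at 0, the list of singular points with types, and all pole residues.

Denominator factor (v - 8/5): pole of order 1 at 8/5, modulus 8/5.
The radius of convergence is the smallest modulus among the singular points: 8/5.
At the order-1 pole 8/5 set g(v) = (v - (8/5))*f(v) = 2*v - 1/15.
Simple pole: residue = g(a) at a = 8/5, which is 47/15.

Radius of convergence at 0: 8/5.
At 8/5: a pole of order 1; residue 47/15.


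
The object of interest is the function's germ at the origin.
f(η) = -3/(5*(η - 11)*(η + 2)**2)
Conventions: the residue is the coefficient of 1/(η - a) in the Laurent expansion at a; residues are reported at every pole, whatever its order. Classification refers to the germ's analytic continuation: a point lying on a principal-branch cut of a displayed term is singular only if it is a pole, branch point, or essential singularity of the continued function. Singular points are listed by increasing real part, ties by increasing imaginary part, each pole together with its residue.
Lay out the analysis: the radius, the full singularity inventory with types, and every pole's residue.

Radius of convergence at 0: 2.
At -2: a pole of order 2; residue 3/845.
At 11: a pole of order 1; residue -3/845.

Denominator factor (η + 2)^2: pole of order 2 at -2, modulus 2.
Denominator factor (η - 11): pole of order 1 at 11, modulus 11.
The radius of convergence is the smallest modulus among the singular points: 2.
At the order-2 pole -2 set g(η) = (η - (-2))^2*f(η) = -3/(5*(η - 11)).
Order-2 pole: residue = g'(a); g'(-2) = 3/845, so the residue is 3/845.
At the order-1 pole 11 set g(η) = (η - (11))*f(η) = -3/(5*(η + 2)**2).
Simple pole: residue = g(a) at a = 11, which is -3/845.
List the singular points by increasing real part (a conjugate pair: the negative imaginary part first).


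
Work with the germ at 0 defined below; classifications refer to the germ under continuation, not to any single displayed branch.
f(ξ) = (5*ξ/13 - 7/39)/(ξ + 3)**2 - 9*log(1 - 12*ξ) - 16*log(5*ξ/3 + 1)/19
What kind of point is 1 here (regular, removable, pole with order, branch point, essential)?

The point is a regular point.

Denominator factors: ξ + 3 = 4 at ξ = 1 — none vanishes.
Branch term log(1 - ξ/(1/12)): argument at 1 is -11, nonzero, so 1 is not its branch point (a point on a principal cut is still regular for the continued germ).
Branch term log(1 - ξ/(-3/5)): argument at 1 is 8/3, nonzero, so 1 is not its branch point (a point on a principal cut is still regular for the continued germ).
So the germ continues analytically to 1.


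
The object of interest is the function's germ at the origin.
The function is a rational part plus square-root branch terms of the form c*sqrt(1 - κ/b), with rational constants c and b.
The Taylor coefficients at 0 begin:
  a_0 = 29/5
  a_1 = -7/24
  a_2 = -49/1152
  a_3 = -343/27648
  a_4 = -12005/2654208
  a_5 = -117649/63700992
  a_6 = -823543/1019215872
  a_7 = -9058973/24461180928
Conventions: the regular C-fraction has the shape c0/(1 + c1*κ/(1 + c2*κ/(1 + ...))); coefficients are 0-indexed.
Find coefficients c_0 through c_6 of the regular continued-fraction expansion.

The regular C-fraction coefficients are [29/5, 35/696, -91/464, -203/1872, -343/1872, -13/112, -59/336].

Taylor coefficients (read off): a_0 = 29/5, a_1 = -7/24, a_2 = -49/1152, a_3 = -343/27648, a_4 = -12005/2654208, a_5 = -117649/63700992, a_6 = -823543/1019215872.
c0 = a_0 = 29/5. Peel one level at a time: if S = 1 + c*κ/S' with S'(0) = 1, then c is the κ-coefficient of S and S' = c*κ/(S - 1).
S_1 = c0/f = 1 + (35/696)*κ + (3185/322944)*κ^2 + ...; c1 = 35/696.
S_2 = c1*κ/(S_1 - 1) = 1 + (-91/464)*κ + (-49/2304)*κ^2 + ...; c2 = -91/464.
S_3 = c2*κ/(S_2 - 1) = 1 + (-203/1872)*κ + (-69629/3504384)*κ^2 + ...; c3 = -203/1872.
S_4 = c3*κ/(S_3 - 1) = 1 + (-343/1872)*κ + (-49/2304)*κ^2 + ...; c4 = -343/1872.
S_5 = c4*κ/(S_4 - 1) = 1 + (-13/112)*κ + (-767/37632)*κ^2 + ...; c5 = -13/112.
S_6 = c5*κ/(S_5 - 1) = 1 + (-59/336)*κ + ...; c6 = -59/336.


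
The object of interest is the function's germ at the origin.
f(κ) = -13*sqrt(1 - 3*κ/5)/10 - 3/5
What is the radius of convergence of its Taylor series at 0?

Branch term (-13/10)*sqrt(1 - κ/(5/3)): its argument vanishes at κ = 5/3, a square-root branch point, modulus 5/3.
The radius of convergence is the smallest modulus among the singular points: 5/3.

The radius of convergence is 5/3.


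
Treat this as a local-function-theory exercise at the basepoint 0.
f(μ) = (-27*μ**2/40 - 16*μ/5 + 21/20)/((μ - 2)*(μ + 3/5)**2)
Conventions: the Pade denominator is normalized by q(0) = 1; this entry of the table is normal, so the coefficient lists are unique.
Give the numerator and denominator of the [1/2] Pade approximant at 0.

The Pade approximant has numerator coefficients [-35/24, 85557/18512]; denominator coefficients [1, 47063/17355, 5549/5340].

Taylor coefficients needed (expand at 0): a_0 = -35/24, a_1 = 1235/144, a_2 = -18785/864, a_3 = 259445/5184.
Write the denominator as Q(μ) = 1 + q1*μ + q2*μ^2. Requiring Q*f - P = O(μ^4) with deg P <= 1 kills the coefficients of μ^2..μ^3 in Q*f:
  μ^2: a_2 + q1*a_1 + q2*a_0 = 0, i.e. -18785/864 + (1235/144)*q1 + (-35/24)*q2 = 0.
  μ^3: a_3 + q1*a_2 + q2*a_1 = 0, i.e. 259445/5184 + (-18785/864)*q1 + (1235/144)*q2 = 0.
Solving this linear system: q1 = 47063/17355, q2 = 5549/5340.
The numerator is Q*f truncated at degree 1: P0 = a_0 = -35/24; P1 = a_1 + q1*a_0 = 85557/18512.


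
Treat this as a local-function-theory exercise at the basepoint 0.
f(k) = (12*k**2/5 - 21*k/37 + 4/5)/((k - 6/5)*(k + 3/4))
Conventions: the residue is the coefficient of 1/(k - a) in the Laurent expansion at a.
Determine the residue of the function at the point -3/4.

The residue is -1906/1443.

At the order-1 pole -3/4 set g(k) = (k - (-3/4))*f(k) = (12*k**2/5 - 21*k/37 + 4/5)/(k - 6/5).
Simple pole: residue = g(a) at a = -3/4, which is -1906/1443.


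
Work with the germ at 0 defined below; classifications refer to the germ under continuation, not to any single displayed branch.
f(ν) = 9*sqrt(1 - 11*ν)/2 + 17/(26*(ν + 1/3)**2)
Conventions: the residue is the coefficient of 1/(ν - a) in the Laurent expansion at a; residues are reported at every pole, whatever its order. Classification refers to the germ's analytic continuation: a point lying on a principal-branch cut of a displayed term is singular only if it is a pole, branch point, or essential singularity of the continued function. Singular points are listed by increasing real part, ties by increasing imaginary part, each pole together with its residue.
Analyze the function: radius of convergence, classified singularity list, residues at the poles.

Denominator factor (ν + 1/3)^2: pole of order 2 at -1/3, modulus 1/3.
Branch term (9/2)*sqrt(1 - ν/(1/11)): its argument vanishes at ν = 1/11, a square-root branch point, modulus 1/11.
The radius of convergence is the smallest modulus among the singular points: 1/11.
The branch term is analytic at -1/3 and contributes nothing to the residue; only the rational part matters.
At the order-2 pole -1/3 set g(ν) = (ν - (-1/3))^2*(rational part) = 17/26.
Order-2 pole: residue = g'(a); g'(-1/3) = 0, so the residue is 0.
List the singular points by increasing real part (a conjugate pair: the negative imaginary part first).

Radius of convergence at 0: 1/11.
At -1/3: a pole of order 2; residue 0.
At 1/11: an algebraic (square-root) branch point.


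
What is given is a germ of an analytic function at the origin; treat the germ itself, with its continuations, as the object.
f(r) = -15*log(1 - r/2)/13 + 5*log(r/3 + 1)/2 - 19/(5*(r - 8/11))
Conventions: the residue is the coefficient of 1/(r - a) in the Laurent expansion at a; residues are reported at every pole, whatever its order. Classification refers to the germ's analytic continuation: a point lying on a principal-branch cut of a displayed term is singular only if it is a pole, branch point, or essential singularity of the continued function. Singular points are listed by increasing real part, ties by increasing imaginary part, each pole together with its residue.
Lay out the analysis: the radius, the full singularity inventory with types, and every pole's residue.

Denominator factor (r - 8/11): pole of order 1 at 8/11, modulus 8/11.
Branch term (-15/13)*log(1 - r/(2)): its argument vanishes at r = 2, a logarithmic branch point, modulus 2.
Branch term (5/2)*log(1 - r/(-3)): its argument vanishes at r = -3, a logarithmic branch point, modulus 3.
The radius of convergence is the smallest modulus among the singular points: 8/11.
The branch terms are analytic at 8/11 and contribute nothing to the residue; only the rational part matters.
At the order-1 pole 8/11 set g(r) = (r - (8/11))*(rational part) = -19/5.
Simple pole: residue = g(a) at a = 8/11, which is -19/5.
List the singular points by increasing real part (a conjugate pair: the negative imaginary part first).

Radius of convergence at 0: 8/11.
At -3: a logarithmic branch point.
At 8/11: a pole of order 1; residue -19/5.
At 2: a logarithmic branch point.


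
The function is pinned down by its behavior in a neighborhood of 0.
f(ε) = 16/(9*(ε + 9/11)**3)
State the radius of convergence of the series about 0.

Denominator factor (ε + 9/11)^3: pole of order 3 at -9/11, modulus 9/11.
The radius of convergence is the smallest modulus among the singular points: 9/11.

The radius of convergence is 9/11.


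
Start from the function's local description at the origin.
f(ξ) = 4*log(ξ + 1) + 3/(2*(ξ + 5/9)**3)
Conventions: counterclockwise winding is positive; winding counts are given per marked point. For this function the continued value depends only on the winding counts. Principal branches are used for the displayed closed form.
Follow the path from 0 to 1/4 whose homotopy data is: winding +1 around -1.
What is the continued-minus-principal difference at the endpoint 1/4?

The rational part is single-valued and drops out of the difference; each branch term changes only by its own monodromy.
(4)*log(1 - ξ/(-1)): each positive loop around -1 adds 2*pi*i to the log, so winding +1 contributes (4)*(1)*2*pi*i = (8)*pi*i.
Summing the contributions at ξ = 1/4 gives (8)*pi*i.

Continued minus principal equals (8)*pi*i.


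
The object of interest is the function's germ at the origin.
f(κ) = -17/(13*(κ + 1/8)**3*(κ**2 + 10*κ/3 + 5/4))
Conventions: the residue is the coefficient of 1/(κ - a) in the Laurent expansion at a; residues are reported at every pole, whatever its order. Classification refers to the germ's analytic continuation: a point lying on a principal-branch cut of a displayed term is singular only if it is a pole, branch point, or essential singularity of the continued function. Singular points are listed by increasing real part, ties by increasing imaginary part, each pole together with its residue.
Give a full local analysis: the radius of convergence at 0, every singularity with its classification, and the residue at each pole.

Radius of convergence at 0: 1/8.
At -5/3 - (1/6)*sqrt(55): a pole of order 1; residue 520882176/56299711 - (3873271296/3096484105)*sqrt(55).
At -5/3 + (1/6)*sqrt(55): a pole of order 1; residue 520882176/56299711 + (3873271296/3096484105)*sqrt(55).
At -1/8: a pole of order 3; residue -1041764352/56299711.


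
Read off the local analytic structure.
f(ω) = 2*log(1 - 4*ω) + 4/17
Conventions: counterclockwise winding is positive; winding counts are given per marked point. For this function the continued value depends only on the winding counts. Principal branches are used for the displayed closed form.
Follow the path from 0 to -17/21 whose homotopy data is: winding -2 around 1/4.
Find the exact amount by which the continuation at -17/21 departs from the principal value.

Continued minus principal equals -(8)*pi*i.

The rational part is single-valued and drops out of the difference; each branch term changes only by its own monodromy.
(2)*log(1 - ω/(1/4)): each positive loop around 1/4 adds 2*pi*i to the log, so winding -2 contributes (2)*(-2)*2*pi*i = -(8)*pi*i.
Summing the contributions at ω = -17/21 gives -(8)*pi*i.


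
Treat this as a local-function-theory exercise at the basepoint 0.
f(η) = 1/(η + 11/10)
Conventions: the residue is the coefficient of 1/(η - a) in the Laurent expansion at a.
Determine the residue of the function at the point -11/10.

At the order-1 pole -11/10 set g(η) = (η - (-11/10))*f(η) = 1.
Simple pole: residue = g(a) at a = -11/10, which is 1.

The residue is 1.


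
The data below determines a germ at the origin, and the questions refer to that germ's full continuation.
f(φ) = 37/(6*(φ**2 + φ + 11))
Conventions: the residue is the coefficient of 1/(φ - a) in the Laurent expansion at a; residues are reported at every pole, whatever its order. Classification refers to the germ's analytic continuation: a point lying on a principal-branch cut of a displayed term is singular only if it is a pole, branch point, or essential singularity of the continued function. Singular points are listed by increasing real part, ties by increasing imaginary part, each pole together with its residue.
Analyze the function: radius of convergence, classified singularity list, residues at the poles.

Denominator factor (φ**2 + φ + 11): discriminant -43, complex-conjugate roots (-1/2) + ((1/2)*sqrt(43))*i and (-1/2) - ((1/2)*sqrt(43))*i; poles of order 1, moduli sqrt(11) and sqrt(11).
The radius of convergence is the smallest modulus among the singular points: sqrt(11).
The factor φ**2 + φ + 11 splits as (φ - a)(φ - a') with a = (-1/2) - ((1/2)*sqrt(43))*i, a' = (-1/2) + ((1/2)*sqrt(43))*i. At the order-1 pole a set g(φ) = (φ - a)*f(φ) = [37/6] / (φ - a').
Simple pole: residue = g(a) at a = (-1/2) - ((1/2)*sqrt(43))*i, which is ((37/258)*sqrt(43))*i.
The factor φ**2 + φ + 11 splits as (φ - a)(φ - a') with a = (-1/2) + ((1/2)*sqrt(43))*i, a' = (-1/2) - ((1/2)*sqrt(43))*i. At the order-1 pole a set g(φ) = (φ - a)*f(φ) = [37/6] / (φ - a').
Simple pole: residue = g(a) at a = (-1/2) + ((1/2)*sqrt(43))*i, which is -((37/258)*sqrt(43))*i.
List the singular points by increasing real part (a conjugate pair: the negative imaginary part first).

Radius of convergence at 0: sqrt(11).
At (-1/2) - ((1/2)*sqrt(43))*i: a pole of order 1; residue ((37/258)*sqrt(43))*i.
At (-1/2) + ((1/2)*sqrt(43))*i: a pole of order 1; residue -((37/258)*sqrt(43))*i.


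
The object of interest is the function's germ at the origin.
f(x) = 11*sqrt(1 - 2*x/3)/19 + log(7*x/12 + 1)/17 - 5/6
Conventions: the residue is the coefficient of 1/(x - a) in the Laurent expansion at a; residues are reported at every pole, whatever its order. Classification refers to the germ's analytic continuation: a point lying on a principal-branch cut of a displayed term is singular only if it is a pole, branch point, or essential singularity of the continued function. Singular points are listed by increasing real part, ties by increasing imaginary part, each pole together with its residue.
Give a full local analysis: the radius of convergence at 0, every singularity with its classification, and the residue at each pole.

Branch term (11/19)*sqrt(1 - x/(3/2)): its argument vanishes at x = 3/2, a square-root branch point, modulus 3/2.
Branch term (1/17)*log(1 - x/(-12/7)): its argument vanishes at x = -12/7, a logarithmic branch point, modulus 12/7.
The radius of convergence is the smallest modulus among the singular points: 3/2.
List the singular points by increasing real part (a conjugate pair: the negative imaginary part first).

Radius of convergence at 0: 3/2.
At -12/7: a logarithmic branch point.
At 3/2: an algebraic (square-root) branch point.


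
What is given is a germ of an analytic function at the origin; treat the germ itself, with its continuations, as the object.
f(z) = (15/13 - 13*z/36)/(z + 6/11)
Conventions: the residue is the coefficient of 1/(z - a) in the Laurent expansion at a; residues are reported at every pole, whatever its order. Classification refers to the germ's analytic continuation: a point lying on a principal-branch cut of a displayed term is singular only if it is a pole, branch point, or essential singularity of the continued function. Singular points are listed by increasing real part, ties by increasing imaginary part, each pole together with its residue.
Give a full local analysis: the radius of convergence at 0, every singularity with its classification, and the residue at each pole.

Denominator factor (z + 6/11): pole of order 1 at -6/11, modulus 6/11.
The radius of convergence is the smallest modulus among the singular points: 6/11.
At the order-1 pole -6/11 set g(z) = (z - (-6/11))*f(z) = 15/13 - 13*z/36.
Simple pole: residue = g(a) at a = -6/11, which is 1159/858.

Radius of convergence at 0: 6/11.
At -6/11: a pole of order 1; residue 1159/858.


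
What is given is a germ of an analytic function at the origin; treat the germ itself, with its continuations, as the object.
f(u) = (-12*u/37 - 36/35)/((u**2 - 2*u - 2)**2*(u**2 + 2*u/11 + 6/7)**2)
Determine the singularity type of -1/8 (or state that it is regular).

Denominator factors: u**2 - 2*u - 2 = -111/64 at u = -1/8; u**2 + 2*u/11 + 6/7 = 4189/4928 at u = -1/8 — none vanishes.
So the germ continues analytically to -1/8.

The point is a regular point.


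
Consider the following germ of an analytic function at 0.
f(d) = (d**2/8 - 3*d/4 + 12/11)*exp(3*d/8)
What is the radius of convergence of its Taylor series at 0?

The factor exp(3*d/8) is entire and contributes no finite singular point.
The polynomial part has no poles.
No finite singular points: the Taylor series at 0 converges everywhere.

The radius of convergence is infinite.
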